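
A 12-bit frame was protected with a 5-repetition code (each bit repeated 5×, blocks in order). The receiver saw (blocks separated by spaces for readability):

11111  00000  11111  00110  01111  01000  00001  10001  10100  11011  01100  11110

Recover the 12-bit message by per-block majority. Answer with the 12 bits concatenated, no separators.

101010000101

Block 1 (11111): 5 ones → 1
Block 2 (00000): 0 ones → 0
Block 3 (11111): 5 ones → 1
Block 4 (00110): 2 ones → 0
Block 5 (01111): 4 ones → 1
Block 6 (01000): 1 one → 0
Block 7 (00001): 1 one → 0
Block 8 (10001): 2 ones → 0
Block 9 (10100): 2 ones → 0
Block 10 (11011): 4 ones → 1
Block 11 (01100): 2 ones → 0
Block 12 (11110): 4 ones → 1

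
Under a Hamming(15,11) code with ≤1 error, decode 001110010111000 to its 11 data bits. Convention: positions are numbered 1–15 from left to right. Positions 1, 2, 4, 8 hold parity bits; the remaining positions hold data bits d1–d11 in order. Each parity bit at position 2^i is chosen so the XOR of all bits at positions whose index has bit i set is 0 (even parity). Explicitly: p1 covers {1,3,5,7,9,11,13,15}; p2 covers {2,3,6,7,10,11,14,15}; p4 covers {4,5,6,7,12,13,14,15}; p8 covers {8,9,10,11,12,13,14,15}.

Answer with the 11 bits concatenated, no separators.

11010111000

s1 (pos 1,3,5,7,9,11,13,15): 0⊕1⊕1⊕0⊕0⊕1⊕0⊕0 = 1
s2 (pos 2,3,6,7,10,11,14,15): 0⊕1⊕0⊕0⊕1⊕1⊕0⊕0 = 1
s4 (pos 4,5,6,7,12,13,14,15): 1⊕1⊕0⊕0⊕1⊕0⊕0⊕0 = 1
s8 (pos 8,9,10,11,12,13,14,15): 1⊕0⊕1⊕1⊕1⊕0⊕0⊕0 = 0
Syndrome s8…s1 = 0111 → error at position 7.
Flip position 7: 001110010111000 → 001110110111000
Read data bits from positions 3,5,6,7,9,10,11,12,13,14,15: 11010111000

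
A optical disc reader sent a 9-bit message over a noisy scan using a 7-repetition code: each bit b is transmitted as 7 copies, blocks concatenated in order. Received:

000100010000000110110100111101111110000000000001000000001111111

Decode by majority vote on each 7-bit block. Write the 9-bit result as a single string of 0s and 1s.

Block 1 (0001000): 1 one → 0
Block 2 (1000000): 1 one → 0
Block 3 (0110110): 4 ones → 1
Block 4 (1001111): 5 ones → 1
Block 5 (0111111): 6 ones → 1
Block 6 (0000000): 0 ones → 0
Block 7 (0000010): 1 one → 0
Block 8 (0000000): 0 ones → 0
Block 9 (1111111): 7 ones → 1

001110001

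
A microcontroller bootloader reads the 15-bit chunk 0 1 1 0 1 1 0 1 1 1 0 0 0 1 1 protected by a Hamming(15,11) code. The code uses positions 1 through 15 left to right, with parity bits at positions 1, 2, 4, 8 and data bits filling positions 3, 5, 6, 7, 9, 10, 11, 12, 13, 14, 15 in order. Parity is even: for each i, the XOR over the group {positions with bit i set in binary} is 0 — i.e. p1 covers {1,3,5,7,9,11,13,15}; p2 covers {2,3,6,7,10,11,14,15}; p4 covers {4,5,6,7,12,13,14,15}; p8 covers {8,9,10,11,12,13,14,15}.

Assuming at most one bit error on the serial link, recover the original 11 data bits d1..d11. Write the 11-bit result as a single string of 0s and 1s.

11101100011

s1 (pos 1,3,5,7,9,11,13,15): 0⊕1⊕1⊕0⊕1⊕0⊕0⊕1 = 0
s2 (pos 2,3,6,7,10,11,14,15): 1⊕1⊕1⊕0⊕1⊕0⊕1⊕1 = 0
s4 (pos 4,5,6,7,12,13,14,15): 0⊕1⊕1⊕0⊕0⊕0⊕1⊕1 = 0
s8 (pos 8,9,10,11,12,13,14,15): 1⊕1⊕1⊕0⊕0⊕0⊕1⊕1 = 1
Syndrome s8…s1 = 1000 → error at position 8.
Flip position 8: 011011011100011 → 011011001100011
Read data bits from positions 3,5,6,7,9,10,11,12,13,14,15: 11101100011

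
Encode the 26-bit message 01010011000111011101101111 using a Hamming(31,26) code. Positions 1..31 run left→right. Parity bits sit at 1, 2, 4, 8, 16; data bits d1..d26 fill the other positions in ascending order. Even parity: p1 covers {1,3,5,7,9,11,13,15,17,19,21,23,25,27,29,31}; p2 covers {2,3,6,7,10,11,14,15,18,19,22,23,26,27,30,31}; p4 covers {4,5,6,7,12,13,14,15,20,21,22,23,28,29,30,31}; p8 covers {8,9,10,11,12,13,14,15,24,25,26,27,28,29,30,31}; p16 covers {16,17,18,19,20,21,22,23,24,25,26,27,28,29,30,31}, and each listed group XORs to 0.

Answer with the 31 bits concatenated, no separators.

0100101000110000111011101101111

Place data at non-parity positions: p1 p2 0 p4 1 0 1 p8 0 0 1 1 0 0 0 p16 1 1 1 0 1 1 1 0 1 1 0 1 1 1 1
p1 (pos 1,3,5,7,9,11,13,15,17,19,21,23,25,27,29,31): XOR of data positions = 0⊕1⊕1⊕0⊕1⊕0⊕0⊕1⊕1⊕1⊕1⊕1⊕0⊕1⊕1 = 0
p2 (pos 2,3,6,7,10,11,14,15,18,19,22,23,26,27,30,31): XOR of data positions = 0⊕0⊕1⊕0⊕1⊕0⊕0⊕1⊕1⊕1⊕1⊕1⊕0⊕1⊕1 = 1
p4 (pos 4,5,6,7,12,13,14,15,20,21,22,23,28,29,30,31): XOR of data positions = 1⊕0⊕1⊕1⊕0⊕0⊕0⊕0⊕1⊕1⊕1⊕1⊕1⊕1⊕1 = 0
p8 (pos 8,9,10,11,12,13,14,15,24,25,26,27,28,29,30,31): XOR of data positions = 0⊕0⊕1⊕1⊕0⊕0⊕0⊕0⊕1⊕1⊕0⊕1⊕1⊕1⊕1 = 0
p16 (pos 16,17,18,19,20,21,22,23,24,25,26,27,28,29,30,31): XOR of data positions = 1⊕1⊕1⊕0⊕1⊕1⊕1⊕0⊕1⊕1⊕0⊕1⊕1⊕1⊕1 = 0
Codeword: 0100101000110000111011101101111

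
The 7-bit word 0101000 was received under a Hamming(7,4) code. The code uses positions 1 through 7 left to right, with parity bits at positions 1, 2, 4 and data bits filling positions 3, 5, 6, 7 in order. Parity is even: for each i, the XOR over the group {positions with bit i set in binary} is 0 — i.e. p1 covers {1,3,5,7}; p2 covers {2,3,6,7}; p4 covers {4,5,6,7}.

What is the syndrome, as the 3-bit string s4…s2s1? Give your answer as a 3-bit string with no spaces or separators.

s1 (pos 1,3,5,7): 0⊕0⊕0⊕0 = 0
s2 (pos 2,3,6,7): 1⊕0⊕0⊕0 = 1
s4 (pos 4,5,6,7): 1⊕0⊕0⊕0 = 1
Syndrome s4…s1 = 110 → error at position 6.

110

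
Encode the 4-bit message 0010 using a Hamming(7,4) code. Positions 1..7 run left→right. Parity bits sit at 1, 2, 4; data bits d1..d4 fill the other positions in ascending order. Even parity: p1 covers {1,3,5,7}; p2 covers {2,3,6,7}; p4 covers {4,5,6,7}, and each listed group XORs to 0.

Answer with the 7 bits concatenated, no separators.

Place data at non-parity positions: p1 p2 0 p4 0 1 0
p1 (pos 1,3,5,7): XOR of data positions = 0⊕0⊕0 = 0
p2 (pos 2,3,6,7): XOR of data positions = 0⊕1⊕0 = 1
p4 (pos 4,5,6,7): XOR of data positions = 0⊕1⊕0 = 1
Codeword: 0101010

0101010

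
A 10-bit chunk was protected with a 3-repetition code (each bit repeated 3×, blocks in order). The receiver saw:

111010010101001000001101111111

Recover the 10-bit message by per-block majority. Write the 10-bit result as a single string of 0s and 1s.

1001000111

Block 1 (111): 3 ones → 1
Block 2 (010): 1 one → 0
Block 3 (010): 1 one → 0
Block 4 (101): 2 ones → 1
Block 5 (001): 1 one → 0
Block 6 (000): 0 ones → 0
Block 7 (001): 1 one → 0
Block 8 (101): 2 ones → 1
Block 9 (111): 3 ones → 1
Block 10 (111): 3 ones → 1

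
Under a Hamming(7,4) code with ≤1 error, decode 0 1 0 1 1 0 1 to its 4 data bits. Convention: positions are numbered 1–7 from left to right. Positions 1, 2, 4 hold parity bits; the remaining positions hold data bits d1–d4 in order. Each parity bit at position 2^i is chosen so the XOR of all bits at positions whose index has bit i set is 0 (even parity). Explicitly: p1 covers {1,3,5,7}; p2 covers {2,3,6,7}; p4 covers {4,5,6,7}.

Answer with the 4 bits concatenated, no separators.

0101

s1 (pos 1,3,5,7): 0⊕0⊕1⊕1 = 0
s2 (pos 2,3,6,7): 1⊕0⊕0⊕1 = 0
s4 (pos 4,5,6,7): 1⊕1⊕0⊕1 = 1
Syndrome s4…s1 = 100 → error at position 4.
Flip position 4: 0101101 → 0100101
Read data bits from positions 3,5,6,7: 0101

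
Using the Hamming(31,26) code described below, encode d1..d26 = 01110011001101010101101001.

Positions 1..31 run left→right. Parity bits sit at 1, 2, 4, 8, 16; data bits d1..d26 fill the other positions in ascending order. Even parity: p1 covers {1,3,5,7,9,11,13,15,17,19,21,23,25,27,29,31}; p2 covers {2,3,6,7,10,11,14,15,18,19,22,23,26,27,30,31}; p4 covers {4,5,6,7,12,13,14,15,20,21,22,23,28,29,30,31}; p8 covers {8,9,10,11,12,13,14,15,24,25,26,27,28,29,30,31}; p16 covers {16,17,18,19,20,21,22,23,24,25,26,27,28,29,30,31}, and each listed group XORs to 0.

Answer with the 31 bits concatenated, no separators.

0001111100110010101010101101001

Place data at non-parity positions: p1 p2 0 p4 1 1 1 p8 0 0 1 1 0 0 1 p16 1 0 1 0 1 0 1 0 1 1 0 1 0 0 1
p1 (pos 1,3,5,7,9,11,13,15,17,19,21,23,25,27,29,31): XOR of data positions = 0⊕1⊕1⊕0⊕1⊕0⊕1⊕1⊕1⊕1⊕1⊕1⊕0⊕0⊕1 = 0
p2 (pos 2,3,6,7,10,11,14,15,18,19,22,23,26,27,30,31): XOR of data positions = 0⊕1⊕1⊕0⊕1⊕0⊕1⊕0⊕1⊕0⊕1⊕1⊕0⊕0⊕1 = 0
p4 (pos 4,5,6,7,12,13,14,15,20,21,22,23,28,29,30,31): XOR of data positions = 1⊕1⊕1⊕1⊕0⊕0⊕1⊕0⊕1⊕0⊕1⊕1⊕0⊕0⊕1 = 1
p8 (pos 8,9,10,11,12,13,14,15,24,25,26,27,28,29,30,31): XOR of data positions = 0⊕0⊕1⊕1⊕0⊕0⊕1⊕0⊕1⊕1⊕0⊕1⊕0⊕0⊕1 = 1
p16 (pos 16,17,18,19,20,21,22,23,24,25,26,27,28,29,30,31): XOR of data positions = 1⊕0⊕1⊕0⊕1⊕0⊕1⊕0⊕1⊕1⊕0⊕1⊕0⊕0⊕1 = 0
Codeword: 0001111100110010101010101101001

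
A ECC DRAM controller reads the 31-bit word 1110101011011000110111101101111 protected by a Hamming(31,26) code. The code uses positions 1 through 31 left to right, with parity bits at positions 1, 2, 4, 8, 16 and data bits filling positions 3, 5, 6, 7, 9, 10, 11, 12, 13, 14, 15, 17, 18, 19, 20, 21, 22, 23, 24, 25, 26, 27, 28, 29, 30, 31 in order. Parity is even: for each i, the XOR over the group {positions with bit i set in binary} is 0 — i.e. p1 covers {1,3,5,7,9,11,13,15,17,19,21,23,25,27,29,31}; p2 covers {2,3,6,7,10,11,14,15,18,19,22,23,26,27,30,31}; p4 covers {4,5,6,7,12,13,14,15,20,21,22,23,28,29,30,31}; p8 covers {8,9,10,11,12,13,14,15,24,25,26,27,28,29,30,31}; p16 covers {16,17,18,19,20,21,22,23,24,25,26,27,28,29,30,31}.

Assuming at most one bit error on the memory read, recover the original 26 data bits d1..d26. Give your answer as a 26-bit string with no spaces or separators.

11011101100110111101101111

s1 (pos 1,3,5,7,9,11,13,15,17,19,21,23,25,27,29,31): 1⊕1⊕1⊕1⊕1⊕0⊕1⊕0⊕1⊕0⊕1⊕1⊕1⊕0⊕1⊕1 = 0
s2 (pos 2,3,6,7,10,11,14,15,18,19,22,23,26,27,30,31): 1⊕1⊕0⊕1⊕1⊕0⊕0⊕0⊕1⊕0⊕1⊕1⊕1⊕0⊕1⊕1 = 0
s4 (pos 4,5,6,7,12,13,14,15,20,21,22,23,28,29,30,31): 0⊕1⊕0⊕1⊕1⊕1⊕0⊕0⊕1⊕1⊕1⊕1⊕1⊕1⊕1⊕1 = 0
s8 (pos 8,9,10,11,12,13,14,15,24,25,26,27,28,29,30,31): 0⊕1⊕1⊕0⊕1⊕1⊕0⊕0⊕0⊕1⊕1⊕0⊕1⊕1⊕1⊕1 = 0
s16 (pos 16,17,18,19,20,21,22,23,24,25,26,27,28,29,30,31): 0⊕1⊕1⊕0⊕1⊕1⊕1⊕1⊕0⊕1⊕1⊕0⊕1⊕1⊕1⊕1 = 0
Syndrome s16…s1 = 00000 → no error.
Read data bits from positions 3,5,6,7,9,10,11,12,13,14,15,17,18,19,20,21,22,23,24,25,26,27,28,29,30,31: 11011101100110111101101111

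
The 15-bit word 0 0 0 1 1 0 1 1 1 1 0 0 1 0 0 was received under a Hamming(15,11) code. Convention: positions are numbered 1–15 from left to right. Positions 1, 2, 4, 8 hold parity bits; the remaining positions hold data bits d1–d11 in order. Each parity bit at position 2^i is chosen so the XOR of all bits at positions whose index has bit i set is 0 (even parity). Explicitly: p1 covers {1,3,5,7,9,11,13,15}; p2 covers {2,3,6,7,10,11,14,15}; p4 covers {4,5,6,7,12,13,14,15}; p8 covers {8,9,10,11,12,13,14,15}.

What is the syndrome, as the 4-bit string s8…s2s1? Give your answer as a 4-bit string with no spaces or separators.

s1 (pos 1,3,5,7,9,11,13,15): 0⊕0⊕1⊕1⊕1⊕0⊕1⊕0 = 0
s2 (pos 2,3,6,7,10,11,14,15): 0⊕0⊕0⊕1⊕1⊕0⊕0⊕0 = 0
s4 (pos 4,5,6,7,12,13,14,15): 1⊕1⊕0⊕1⊕0⊕1⊕0⊕0 = 0
s8 (pos 8,9,10,11,12,13,14,15): 1⊕1⊕1⊕0⊕0⊕1⊕0⊕0 = 0
Syndrome s8…s1 = 0000 → no error.

0000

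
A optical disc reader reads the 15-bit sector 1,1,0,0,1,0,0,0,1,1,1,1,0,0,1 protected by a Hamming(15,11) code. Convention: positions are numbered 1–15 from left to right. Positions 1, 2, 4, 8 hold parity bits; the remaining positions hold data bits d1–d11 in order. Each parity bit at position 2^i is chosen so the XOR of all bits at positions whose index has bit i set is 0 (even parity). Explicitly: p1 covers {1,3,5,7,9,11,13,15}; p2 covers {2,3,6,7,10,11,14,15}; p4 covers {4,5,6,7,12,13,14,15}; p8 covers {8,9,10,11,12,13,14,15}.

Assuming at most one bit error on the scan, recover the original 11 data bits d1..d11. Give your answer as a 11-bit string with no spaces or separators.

01001111101

s1 (pos 1,3,5,7,9,11,13,15): 1⊕0⊕1⊕0⊕1⊕1⊕0⊕1 = 1
s2 (pos 2,3,6,7,10,11,14,15): 1⊕0⊕0⊕0⊕1⊕1⊕0⊕1 = 0
s4 (pos 4,5,6,7,12,13,14,15): 0⊕1⊕0⊕0⊕1⊕0⊕0⊕1 = 1
s8 (pos 8,9,10,11,12,13,14,15): 0⊕1⊕1⊕1⊕1⊕0⊕0⊕1 = 1
Syndrome s8…s1 = 1101 → error at position 13.
Flip position 13: 110010001111001 → 110010001111101
Read data bits from positions 3,5,6,7,9,10,11,12,13,14,15: 01001111101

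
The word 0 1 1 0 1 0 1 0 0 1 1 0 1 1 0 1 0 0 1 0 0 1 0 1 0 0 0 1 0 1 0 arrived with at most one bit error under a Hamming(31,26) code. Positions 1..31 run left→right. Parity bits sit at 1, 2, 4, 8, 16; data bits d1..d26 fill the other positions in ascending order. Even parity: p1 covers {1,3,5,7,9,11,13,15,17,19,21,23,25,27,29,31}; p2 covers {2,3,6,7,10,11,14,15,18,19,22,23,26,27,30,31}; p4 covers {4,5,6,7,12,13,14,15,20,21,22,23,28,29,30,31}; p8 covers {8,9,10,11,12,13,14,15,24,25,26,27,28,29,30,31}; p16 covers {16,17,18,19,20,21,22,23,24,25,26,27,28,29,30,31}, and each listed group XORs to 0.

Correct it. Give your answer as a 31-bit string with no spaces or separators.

0110101001101001001001010001010

s1 (pos 1,3,5,7,9,11,13,15,17,19,21,23,25,27,29,31): 0⊕1⊕1⊕1⊕0⊕1⊕1⊕0⊕0⊕1⊕0⊕0⊕0⊕0⊕0⊕0 = 0
s2 (pos 2,3,6,7,10,11,14,15,18,19,22,23,26,27,30,31): 1⊕1⊕0⊕1⊕1⊕1⊕1⊕0⊕0⊕1⊕1⊕0⊕0⊕0⊕1⊕0 = 1
s4 (pos 4,5,6,7,12,13,14,15,20,21,22,23,28,29,30,31): 0⊕1⊕0⊕1⊕0⊕1⊕1⊕0⊕0⊕0⊕1⊕0⊕1⊕0⊕1⊕0 = 1
s8 (pos 8,9,10,11,12,13,14,15,24,25,26,27,28,29,30,31): 0⊕0⊕1⊕1⊕0⊕1⊕1⊕0⊕1⊕0⊕0⊕0⊕1⊕0⊕1⊕0 = 1
s16 (pos 16,17,18,19,20,21,22,23,24,25,26,27,28,29,30,31): 1⊕0⊕0⊕1⊕0⊕0⊕1⊕0⊕1⊕0⊕0⊕0⊕1⊕0⊕1⊕0 = 0
Syndrome s16…s1 = 01110 → error at position 14.
Flip position 14: 0110101001101101001001010001010 → 0110101001101001001001010001010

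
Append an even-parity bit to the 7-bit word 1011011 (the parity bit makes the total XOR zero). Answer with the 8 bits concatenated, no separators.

XOR of the 7 data bits: 1⊕0⊕1⊕1⊕0⊕1⊕1 = 1
Parity bit = 1 (so all 8 bits XOR to 0).

10110111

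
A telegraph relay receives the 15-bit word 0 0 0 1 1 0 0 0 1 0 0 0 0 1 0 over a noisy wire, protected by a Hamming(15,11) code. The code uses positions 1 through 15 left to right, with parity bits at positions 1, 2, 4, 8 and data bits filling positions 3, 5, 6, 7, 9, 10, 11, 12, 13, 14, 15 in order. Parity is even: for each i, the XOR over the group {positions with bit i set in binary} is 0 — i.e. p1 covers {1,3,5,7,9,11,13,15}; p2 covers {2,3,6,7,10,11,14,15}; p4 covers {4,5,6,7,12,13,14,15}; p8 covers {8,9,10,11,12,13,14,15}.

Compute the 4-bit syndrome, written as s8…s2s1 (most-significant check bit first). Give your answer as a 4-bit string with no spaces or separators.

s1 (pos 1,3,5,7,9,11,13,15): 0⊕0⊕1⊕0⊕1⊕0⊕0⊕0 = 0
s2 (pos 2,3,6,7,10,11,14,15): 0⊕0⊕0⊕0⊕0⊕0⊕1⊕0 = 1
s4 (pos 4,5,6,7,12,13,14,15): 1⊕1⊕0⊕0⊕0⊕0⊕1⊕0 = 1
s8 (pos 8,9,10,11,12,13,14,15): 0⊕1⊕0⊕0⊕0⊕0⊕1⊕0 = 0
Syndrome s8…s1 = 0110 → error at position 6.

0110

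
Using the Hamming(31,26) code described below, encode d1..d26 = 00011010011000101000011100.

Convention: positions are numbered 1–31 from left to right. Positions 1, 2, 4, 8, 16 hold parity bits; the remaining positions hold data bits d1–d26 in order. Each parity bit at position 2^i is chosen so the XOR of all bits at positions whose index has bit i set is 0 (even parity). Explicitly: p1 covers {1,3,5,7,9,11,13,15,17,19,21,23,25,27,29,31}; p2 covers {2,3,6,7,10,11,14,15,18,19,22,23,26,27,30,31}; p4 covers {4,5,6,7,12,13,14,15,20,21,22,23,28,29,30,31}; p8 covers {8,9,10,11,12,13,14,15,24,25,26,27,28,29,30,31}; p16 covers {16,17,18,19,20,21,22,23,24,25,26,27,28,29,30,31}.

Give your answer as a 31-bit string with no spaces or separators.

0001001110100111000101000011100

Place data at non-parity positions: p1 p2 0 p4 0 0 1 p8 1 0 1 0 0 1 1 p16 0 0 0 1 0 1 0 0 0 0 1 1 1 0 0
p1 (pos 1,3,5,7,9,11,13,15,17,19,21,23,25,27,29,31): XOR of data positions = 0⊕0⊕1⊕1⊕1⊕0⊕1⊕0⊕0⊕0⊕0⊕0⊕1⊕1⊕0 = 0
p2 (pos 2,3,6,7,10,11,14,15,18,19,22,23,26,27,30,31): XOR of data positions = 0⊕0⊕1⊕0⊕1⊕1⊕1⊕0⊕0⊕1⊕0⊕0⊕1⊕0⊕0 = 0
p4 (pos 4,5,6,7,12,13,14,15,20,21,22,23,28,29,30,31): XOR of data positions = 0⊕0⊕1⊕0⊕0⊕1⊕1⊕1⊕0⊕1⊕0⊕1⊕1⊕0⊕0 = 1
p8 (pos 8,9,10,11,12,13,14,15,24,25,26,27,28,29,30,31): XOR of data positions = 1⊕0⊕1⊕0⊕0⊕1⊕1⊕0⊕0⊕0⊕1⊕1⊕1⊕0⊕0 = 1
p16 (pos 16,17,18,19,20,21,22,23,24,25,26,27,28,29,30,31): XOR of data positions = 0⊕0⊕0⊕1⊕0⊕1⊕0⊕0⊕0⊕0⊕1⊕1⊕1⊕0⊕0 = 1
Codeword: 0001001110100111000101000011100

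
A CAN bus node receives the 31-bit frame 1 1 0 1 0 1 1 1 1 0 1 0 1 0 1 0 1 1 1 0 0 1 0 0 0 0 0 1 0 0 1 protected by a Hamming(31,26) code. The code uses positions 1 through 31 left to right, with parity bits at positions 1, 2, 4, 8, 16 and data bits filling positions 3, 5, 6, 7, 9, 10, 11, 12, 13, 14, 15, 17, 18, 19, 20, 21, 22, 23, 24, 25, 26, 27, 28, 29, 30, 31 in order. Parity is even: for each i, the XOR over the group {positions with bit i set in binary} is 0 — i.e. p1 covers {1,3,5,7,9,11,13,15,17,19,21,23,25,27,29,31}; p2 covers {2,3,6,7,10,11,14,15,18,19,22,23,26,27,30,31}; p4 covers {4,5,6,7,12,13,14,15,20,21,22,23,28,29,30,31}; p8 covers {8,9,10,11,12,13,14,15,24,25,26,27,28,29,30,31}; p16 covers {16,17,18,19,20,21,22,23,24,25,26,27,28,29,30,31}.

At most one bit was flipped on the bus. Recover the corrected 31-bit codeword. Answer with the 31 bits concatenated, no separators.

1101011110001010111001000001001

s1 (pos 1,3,5,7,9,11,13,15,17,19,21,23,25,27,29,31): 1⊕0⊕0⊕1⊕1⊕1⊕1⊕1⊕1⊕1⊕0⊕0⊕0⊕0⊕0⊕1 = 1
s2 (pos 2,3,6,7,10,11,14,15,18,19,22,23,26,27,30,31): 1⊕0⊕1⊕1⊕0⊕1⊕0⊕1⊕1⊕1⊕1⊕0⊕0⊕0⊕0⊕1 = 1
s4 (pos 4,5,6,7,12,13,14,15,20,21,22,23,28,29,30,31): 1⊕0⊕1⊕1⊕0⊕1⊕0⊕1⊕0⊕0⊕1⊕0⊕1⊕0⊕0⊕1 = 0
s8 (pos 8,9,10,11,12,13,14,15,24,25,26,27,28,29,30,31): 1⊕1⊕0⊕1⊕0⊕1⊕0⊕1⊕0⊕0⊕0⊕0⊕1⊕0⊕0⊕1 = 1
s16 (pos 16,17,18,19,20,21,22,23,24,25,26,27,28,29,30,31): 0⊕1⊕1⊕1⊕0⊕0⊕1⊕0⊕0⊕0⊕0⊕0⊕1⊕0⊕0⊕1 = 0
Syndrome s16…s1 = 01011 → error at position 11.
Flip position 11: 1101011110101010111001000001001 → 1101011110001010111001000001001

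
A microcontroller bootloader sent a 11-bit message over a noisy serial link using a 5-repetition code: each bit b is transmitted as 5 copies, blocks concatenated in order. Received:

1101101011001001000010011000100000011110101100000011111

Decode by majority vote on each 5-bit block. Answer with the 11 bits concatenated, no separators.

11001001101

Block 1 (11011): 4 ones → 1
Block 2 (01011): 3 ones → 1
Block 3 (00100): 1 one → 0
Block 4 (10000): 1 one → 0
Block 5 (10011): 3 ones → 1
Block 6 (00010): 1 one → 0
Block 7 (00000): 0 ones → 0
Block 8 (11110): 4 ones → 1
Block 9 (10110): 3 ones → 1
Block 10 (00000): 0 ones → 0
Block 11 (11111): 5 ones → 1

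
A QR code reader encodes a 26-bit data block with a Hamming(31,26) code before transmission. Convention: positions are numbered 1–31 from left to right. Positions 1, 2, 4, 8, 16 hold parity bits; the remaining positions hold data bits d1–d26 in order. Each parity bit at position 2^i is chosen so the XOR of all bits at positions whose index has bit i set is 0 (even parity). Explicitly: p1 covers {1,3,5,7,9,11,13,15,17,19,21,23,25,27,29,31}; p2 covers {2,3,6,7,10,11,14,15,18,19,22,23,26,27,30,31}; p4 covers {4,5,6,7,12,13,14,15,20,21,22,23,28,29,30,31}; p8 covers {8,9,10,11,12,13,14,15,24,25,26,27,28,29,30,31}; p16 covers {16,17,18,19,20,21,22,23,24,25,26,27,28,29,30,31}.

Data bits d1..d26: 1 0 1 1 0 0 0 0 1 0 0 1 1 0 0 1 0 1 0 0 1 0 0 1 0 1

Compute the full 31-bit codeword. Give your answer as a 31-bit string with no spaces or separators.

0111011000001001110010100100101

Place data at non-parity positions: p1 p2 1 p4 0 1 1 p8 0 0 0 0 1 0 0 p16 1 1 0 0 1 0 1 0 0 1 0 0 1 0 1
p1 (pos 1,3,5,7,9,11,13,15,17,19,21,23,25,27,29,31): XOR of data positions = 1⊕0⊕1⊕0⊕0⊕1⊕0⊕1⊕0⊕1⊕1⊕0⊕0⊕1⊕1 = 0
p2 (pos 2,3,6,7,10,11,14,15,18,19,22,23,26,27,30,31): XOR of data positions = 1⊕1⊕1⊕0⊕0⊕0⊕0⊕1⊕0⊕0⊕1⊕1⊕0⊕0⊕1 = 1
p4 (pos 4,5,6,7,12,13,14,15,20,21,22,23,28,29,30,31): XOR of data positions = 0⊕1⊕1⊕0⊕1⊕0⊕0⊕0⊕1⊕0⊕1⊕0⊕1⊕0⊕1 = 1
p8 (pos 8,9,10,11,12,13,14,15,24,25,26,27,28,29,30,31): XOR of data positions = 0⊕0⊕0⊕0⊕1⊕0⊕0⊕0⊕0⊕1⊕0⊕0⊕1⊕0⊕1 = 0
p16 (pos 16,17,18,19,20,21,22,23,24,25,26,27,28,29,30,31): XOR of data positions = 1⊕1⊕0⊕0⊕1⊕0⊕1⊕0⊕0⊕1⊕0⊕0⊕1⊕0⊕1 = 1
Codeword: 0111011000001001110010100100101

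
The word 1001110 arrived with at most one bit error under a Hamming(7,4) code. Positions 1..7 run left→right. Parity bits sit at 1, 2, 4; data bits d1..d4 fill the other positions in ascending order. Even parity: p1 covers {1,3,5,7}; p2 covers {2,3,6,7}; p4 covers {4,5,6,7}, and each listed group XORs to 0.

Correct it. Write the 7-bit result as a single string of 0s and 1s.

1001100

s1 (pos 1,3,5,7): 1⊕0⊕1⊕0 = 0
s2 (pos 2,3,6,7): 0⊕0⊕1⊕0 = 1
s4 (pos 4,5,6,7): 1⊕1⊕1⊕0 = 1
Syndrome s4…s1 = 110 → error at position 6.
Flip position 6: 1001110 → 1001100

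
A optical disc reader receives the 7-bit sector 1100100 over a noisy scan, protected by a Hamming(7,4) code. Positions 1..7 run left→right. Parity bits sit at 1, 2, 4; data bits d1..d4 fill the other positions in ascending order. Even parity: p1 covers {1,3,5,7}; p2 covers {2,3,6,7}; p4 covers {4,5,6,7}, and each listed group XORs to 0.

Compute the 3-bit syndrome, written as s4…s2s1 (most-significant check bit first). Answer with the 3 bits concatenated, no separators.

s1 (pos 1,3,5,7): 1⊕0⊕1⊕0 = 0
s2 (pos 2,3,6,7): 1⊕0⊕0⊕0 = 1
s4 (pos 4,5,6,7): 0⊕1⊕0⊕0 = 1
Syndrome s4…s1 = 110 → error at position 6.

110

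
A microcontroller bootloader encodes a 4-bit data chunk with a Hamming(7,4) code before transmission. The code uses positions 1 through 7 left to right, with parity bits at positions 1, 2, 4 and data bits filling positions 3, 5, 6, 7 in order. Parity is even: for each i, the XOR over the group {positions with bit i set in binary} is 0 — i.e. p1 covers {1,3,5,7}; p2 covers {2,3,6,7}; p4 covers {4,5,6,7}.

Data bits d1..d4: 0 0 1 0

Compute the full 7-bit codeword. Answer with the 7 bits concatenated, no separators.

0101010

Place data at non-parity positions: p1 p2 0 p4 0 1 0
p1 (pos 1,3,5,7): XOR of data positions = 0⊕0⊕0 = 0
p2 (pos 2,3,6,7): XOR of data positions = 0⊕1⊕0 = 1
p4 (pos 4,5,6,7): XOR of data positions = 0⊕1⊕0 = 1
Codeword: 0101010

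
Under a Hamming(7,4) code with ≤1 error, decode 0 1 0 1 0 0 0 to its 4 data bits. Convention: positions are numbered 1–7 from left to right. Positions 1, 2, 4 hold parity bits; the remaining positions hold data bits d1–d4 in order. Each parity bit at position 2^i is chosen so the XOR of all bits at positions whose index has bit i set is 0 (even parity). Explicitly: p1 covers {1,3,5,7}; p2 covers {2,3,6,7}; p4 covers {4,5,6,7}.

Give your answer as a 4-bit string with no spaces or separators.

s1 (pos 1,3,5,7): 0⊕0⊕0⊕0 = 0
s2 (pos 2,3,6,7): 1⊕0⊕0⊕0 = 1
s4 (pos 4,5,6,7): 1⊕0⊕0⊕0 = 1
Syndrome s4…s1 = 110 → error at position 6.
Flip position 6: 0101000 → 0101010
Read data bits from positions 3,5,6,7: 0010

0010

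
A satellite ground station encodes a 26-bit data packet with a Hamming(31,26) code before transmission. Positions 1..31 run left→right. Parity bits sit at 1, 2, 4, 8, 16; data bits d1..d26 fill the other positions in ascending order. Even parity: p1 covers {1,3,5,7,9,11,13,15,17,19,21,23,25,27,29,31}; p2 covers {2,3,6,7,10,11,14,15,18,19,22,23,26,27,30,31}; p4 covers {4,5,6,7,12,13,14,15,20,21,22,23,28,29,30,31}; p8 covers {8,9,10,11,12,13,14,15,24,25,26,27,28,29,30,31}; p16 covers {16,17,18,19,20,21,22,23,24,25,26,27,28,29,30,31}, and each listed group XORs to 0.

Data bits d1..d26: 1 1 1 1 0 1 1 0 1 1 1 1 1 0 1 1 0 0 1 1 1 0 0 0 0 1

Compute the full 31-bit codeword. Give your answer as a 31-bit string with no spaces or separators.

Place data at non-parity positions: p1 p2 1 p4 1 1 1 p8 0 1 1 0 1 1 1 p16 1 1 0 1 1 0 0 1 1 1 0 0 0 0 1
p1 (pos 1,3,5,7,9,11,13,15,17,19,21,23,25,27,29,31): XOR of data positions = 1⊕1⊕1⊕0⊕1⊕1⊕1⊕1⊕0⊕1⊕0⊕1⊕0⊕0⊕1 = 0
p2 (pos 2,3,6,7,10,11,14,15,18,19,22,23,26,27,30,31): XOR of data positions = 1⊕1⊕1⊕1⊕1⊕1⊕1⊕1⊕0⊕0⊕0⊕1⊕0⊕0⊕1 = 0
p4 (pos 4,5,6,7,12,13,14,15,20,21,22,23,28,29,30,31): XOR of data positions = 1⊕1⊕1⊕0⊕1⊕1⊕1⊕1⊕1⊕0⊕0⊕0⊕0⊕0⊕1 = 1
p8 (pos 8,9,10,11,12,13,14,15,24,25,26,27,28,29,30,31): XOR of data positions = 0⊕1⊕1⊕0⊕1⊕1⊕1⊕1⊕1⊕1⊕0⊕0⊕0⊕0⊕1 = 1
p16 (pos 16,17,18,19,20,21,22,23,24,25,26,27,28,29,30,31): XOR of data positions = 1⊕1⊕0⊕1⊕1⊕0⊕0⊕1⊕1⊕1⊕0⊕0⊕0⊕0⊕1 = 0
Codeword: 0011111101101110110110011100001

0011111101101110110110011100001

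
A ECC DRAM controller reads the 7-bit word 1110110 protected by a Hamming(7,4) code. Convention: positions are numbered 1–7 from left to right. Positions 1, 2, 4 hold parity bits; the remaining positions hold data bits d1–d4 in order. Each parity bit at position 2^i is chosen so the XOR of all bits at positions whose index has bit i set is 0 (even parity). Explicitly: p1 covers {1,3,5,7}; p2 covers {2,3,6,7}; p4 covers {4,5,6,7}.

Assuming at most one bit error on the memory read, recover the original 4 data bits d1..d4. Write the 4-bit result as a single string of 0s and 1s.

0110

s1 (pos 1,3,5,7): 1⊕1⊕1⊕0 = 1
s2 (pos 2,3,6,7): 1⊕1⊕1⊕0 = 1
s4 (pos 4,5,6,7): 0⊕1⊕1⊕0 = 0
Syndrome s4…s1 = 011 → error at position 3.
Flip position 3: 1110110 → 1100110
Read data bits from positions 3,5,6,7: 0110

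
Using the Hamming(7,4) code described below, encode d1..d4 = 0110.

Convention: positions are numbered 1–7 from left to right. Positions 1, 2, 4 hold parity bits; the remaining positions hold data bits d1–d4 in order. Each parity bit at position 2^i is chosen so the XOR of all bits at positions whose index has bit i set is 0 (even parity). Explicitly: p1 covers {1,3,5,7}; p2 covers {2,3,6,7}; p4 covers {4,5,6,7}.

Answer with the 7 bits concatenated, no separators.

1100110

Place data at non-parity positions: p1 p2 0 p4 1 1 0
p1 (pos 1,3,5,7): XOR of data positions = 0⊕1⊕0 = 1
p2 (pos 2,3,6,7): XOR of data positions = 0⊕1⊕0 = 1
p4 (pos 4,5,6,7): XOR of data positions = 1⊕1⊕0 = 0
Codeword: 1100110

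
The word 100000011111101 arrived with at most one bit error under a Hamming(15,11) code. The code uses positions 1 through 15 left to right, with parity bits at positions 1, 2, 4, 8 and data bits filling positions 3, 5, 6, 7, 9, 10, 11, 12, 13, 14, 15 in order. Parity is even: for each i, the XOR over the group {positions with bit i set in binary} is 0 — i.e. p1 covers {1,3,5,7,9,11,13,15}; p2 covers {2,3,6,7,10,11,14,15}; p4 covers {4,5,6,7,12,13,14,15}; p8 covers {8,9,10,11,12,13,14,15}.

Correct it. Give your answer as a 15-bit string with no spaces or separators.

s1 (pos 1,3,5,7,9,11,13,15): 1⊕0⊕0⊕0⊕1⊕1⊕1⊕1 = 1
s2 (pos 2,3,6,7,10,11,14,15): 0⊕0⊕0⊕0⊕1⊕1⊕0⊕1 = 1
s4 (pos 4,5,6,7,12,13,14,15): 0⊕0⊕0⊕0⊕1⊕1⊕0⊕1 = 1
s8 (pos 8,9,10,11,12,13,14,15): 1⊕1⊕1⊕1⊕1⊕1⊕0⊕1 = 1
Syndrome s8…s1 = 1111 → error at position 15.
Flip position 15: 100000011111101 → 100000011111100

100000011111100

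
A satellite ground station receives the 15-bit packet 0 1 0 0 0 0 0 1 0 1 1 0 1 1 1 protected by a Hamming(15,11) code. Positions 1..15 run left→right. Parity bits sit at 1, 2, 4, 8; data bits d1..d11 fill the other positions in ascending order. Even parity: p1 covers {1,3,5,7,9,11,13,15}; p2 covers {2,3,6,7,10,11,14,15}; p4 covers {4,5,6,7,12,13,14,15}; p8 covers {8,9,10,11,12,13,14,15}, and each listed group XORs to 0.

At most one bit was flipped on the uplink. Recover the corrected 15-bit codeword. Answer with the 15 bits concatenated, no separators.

s1 (pos 1,3,5,7,9,11,13,15): 0⊕0⊕0⊕0⊕0⊕1⊕1⊕1 = 1
s2 (pos 2,3,6,7,10,11,14,15): 1⊕0⊕0⊕0⊕1⊕1⊕1⊕1 = 1
s4 (pos 4,5,6,7,12,13,14,15): 0⊕0⊕0⊕0⊕0⊕1⊕1⊕1 = 1
s8 (pos 8,9,10,11,12,13,14,15): 1⊕0⊕1⊕1⊕0⊕1⊕1⊕1 = 0
Syndrome s8…s1 = 0111 → error at position 7.
Flip position 7: 010000010110111 → 010000110110111

010000110110111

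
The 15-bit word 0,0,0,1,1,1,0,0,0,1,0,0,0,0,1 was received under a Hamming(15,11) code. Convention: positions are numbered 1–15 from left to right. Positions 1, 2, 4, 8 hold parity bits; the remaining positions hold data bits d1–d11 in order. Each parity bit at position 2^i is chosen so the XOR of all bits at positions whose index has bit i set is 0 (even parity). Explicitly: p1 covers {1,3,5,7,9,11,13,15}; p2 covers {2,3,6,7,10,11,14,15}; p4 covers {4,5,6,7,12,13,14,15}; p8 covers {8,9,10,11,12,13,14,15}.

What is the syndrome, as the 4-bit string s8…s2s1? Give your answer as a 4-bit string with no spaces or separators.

0010

s1 (pos 1,3,5,7,9,11,13,15): 0⊕0⊕1⊕0⊕0⊕0⊕0⊕1 = 0
s2 (pos 2,3,6,7,10,11,14,15): 0⊕0⊕1⊕0⊕1⊕0⊕0⊕1 = 1
s4 (pos 4,5,6,7,12,13,14,15): 1⊕1⊕1⊕0⊕0⊕0⊕0⊕1 = 0
s8 (pos 8,9,10,11,12,13,14,15): 0⊕0⊕1⊕0⊕0⊕0⊕0⊕1 = 0
Syndrome s8…s1 = 0010 → error at position 2.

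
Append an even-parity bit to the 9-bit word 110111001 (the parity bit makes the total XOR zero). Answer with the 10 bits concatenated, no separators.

XOR of the 9 data bits: 1⊕1⊕0⊕1⊕1⊕1⊕0⊕0⊕1 = 0
Parity bit = 0 (so all 10 bits XOR to 0).

1101110010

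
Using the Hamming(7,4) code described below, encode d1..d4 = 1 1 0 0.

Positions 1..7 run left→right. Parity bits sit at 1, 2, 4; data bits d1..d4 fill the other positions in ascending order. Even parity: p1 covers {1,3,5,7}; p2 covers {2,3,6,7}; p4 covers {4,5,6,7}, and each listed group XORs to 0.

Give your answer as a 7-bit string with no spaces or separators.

Place data at non-parity positions: p1 p2 1 p4 1 0 0
p1 (pos 1,3,5,7): XOR of data positions = 1⊕1⊕0 = 0
p2 (pos 2,3,6,7): XOR of data positions = 1⊕0⊕0 = 1
p4 (pos 4,5,6,7): XOR of data positions = 1⊕0⊕0 = 1
Codeword: 0111100

0111100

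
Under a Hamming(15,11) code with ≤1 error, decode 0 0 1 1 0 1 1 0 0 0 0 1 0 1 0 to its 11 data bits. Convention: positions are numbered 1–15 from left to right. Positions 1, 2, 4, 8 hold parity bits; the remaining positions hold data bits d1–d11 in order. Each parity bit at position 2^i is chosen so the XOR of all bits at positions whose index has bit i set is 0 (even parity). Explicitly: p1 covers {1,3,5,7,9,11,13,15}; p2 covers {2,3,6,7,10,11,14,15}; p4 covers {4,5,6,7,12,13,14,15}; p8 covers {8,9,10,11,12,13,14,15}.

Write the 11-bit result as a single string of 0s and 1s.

s1 (pos 1,3,5,7,9,11,13,15): 0⊕1⊕0⊕1⊕0⊕0⊕0⊕0 = 0
s2 (pos 2,3,6,7,10,11,14,15): 0⊕1⊕1⊕1⊕0⊕0⊕1⊕0 = 0
s4 (pos 4,5,6,7,12,13,14,15): 1⊕0⊕1⊕1⊕1⊕0⊕1⊕0 = 1
s8 (pos 8,9,10,11,12,13,14,15): 0⊕0⊕0⊕0⊕1⊕0⊕1⊕0 = 0
Syndrome s8…s1 = 0100 → error at position 4.
Flip position 4: 001101100001010 → 001001100001010
Read data bits from positions 3,5,6,7,9,10,11,12,13,14,15: 10110001010

10110001010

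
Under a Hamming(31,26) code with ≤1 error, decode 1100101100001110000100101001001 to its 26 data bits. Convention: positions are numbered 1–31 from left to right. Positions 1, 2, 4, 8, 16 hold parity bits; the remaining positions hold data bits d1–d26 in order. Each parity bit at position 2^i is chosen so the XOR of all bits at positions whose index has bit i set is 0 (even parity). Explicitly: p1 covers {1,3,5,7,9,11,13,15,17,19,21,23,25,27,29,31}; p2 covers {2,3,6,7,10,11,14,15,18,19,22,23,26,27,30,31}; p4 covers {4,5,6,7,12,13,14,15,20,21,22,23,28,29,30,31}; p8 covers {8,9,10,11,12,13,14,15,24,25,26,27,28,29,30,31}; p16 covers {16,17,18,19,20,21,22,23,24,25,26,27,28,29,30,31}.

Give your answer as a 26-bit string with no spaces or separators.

01010000111000100101000001

s1 (pos 1,3,5,7,9,11,13,15,17,19,21,23,25,27,29,31): 1⊕0⊕1⊕1⊕0⊕0⊕1⊕1⊕0⊕0⊕0⊕1⊕1⊕0⊕0⊕1 = 0
s2 (pos 2,3,6,7,10,11,14,15,18,19,22,23,26,27,30,31): 1⊕0⊕0⊕1⊕0⊕0⊕1⊕1⊕0⊕0⊕0⊕1⊕0⊕0⊕0⊕1 = 0
s4 (pos 4,5,6,7,12,13,14,15,20,21,22,23,28,29,30,31): 0⊕1⊕0⊕1⊕0⊕1⊕1⊕1⊕1⊕0⊕0⊕1⊕1⊕0⊕0⊕1 = 1
s8 (pos 8,9,10,11,12,13,14,15,24,25,26,27,28,29,30,31): 1⊕0⊕0⊕0⊕0⊕1⊕1⊕1⊕0⊕1⊕0⊕0⊕1⊕0⊕0⊕1 = 1
s16 (pos 16,17,18,19,20,21,22,23,24,25,26,27,28,29,30,31): 0⊕0⊕0⊕0⊕1⊕0⊕0⊕1⊕0⊕1⊕0⊕0⊕1⊕0⊕0⊕1 = 1
Syndrome s16…s1 = 11100 → error at position 28.
Flip position 28: 1100101100001110000100101001001 → 1100101100001110000100101000001
Read data bits from positions 3,5,6,7,9,10,11,12,13,14,15,17,18,19,20,21,22,23,24,25,26,27,28,29,30,31: 01010000111000100101000001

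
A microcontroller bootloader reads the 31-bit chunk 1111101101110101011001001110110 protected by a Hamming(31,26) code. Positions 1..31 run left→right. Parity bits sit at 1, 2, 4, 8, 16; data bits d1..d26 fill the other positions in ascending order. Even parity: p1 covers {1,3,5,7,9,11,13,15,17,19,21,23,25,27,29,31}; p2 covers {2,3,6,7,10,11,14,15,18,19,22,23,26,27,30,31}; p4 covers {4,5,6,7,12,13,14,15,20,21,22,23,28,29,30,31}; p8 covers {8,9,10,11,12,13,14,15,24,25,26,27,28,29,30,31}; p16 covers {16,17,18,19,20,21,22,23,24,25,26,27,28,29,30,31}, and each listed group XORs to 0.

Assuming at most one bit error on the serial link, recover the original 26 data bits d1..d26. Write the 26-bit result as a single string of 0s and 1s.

s1 (pos 1,3,5,7,9,11,13,15,17,19,21,23,25,27,29,31): 1⊕1⊕1⊕1⊕0⊕1⊕0⊕0⊕0⊕1⊕0⊕0⊕1⊕1⊕1⊕0 = 1
s2 (pos 2,3,6,7,10,11,14,15,18,19,22,23,26,27,30,31): 1⊕1⊕0⊕1⊕1⊕1⊕1⊕0⊕1⊕1⊕1⊕0⊕1⊕1⊕1⊕0 = 0
s4 (pos 4,5,6,7,12,13,14,15,20,21,22,23,28,29,30,31): 1⊕1⊕0⊕1⊕1⊕0⊕1⊕0⊕0⊕0⊕1⊕0⊕0⊕1⊕1⊕0 = 0
s8 (pos 8,9,10,11,12,13,14,15,24,25,26,27,28,29,30,31): 1⊕0⊕1⊕1⊕1⊕0⊕1⊕0⊕0⊕1⊕1⊕1⊕0⊕1⊕1⊕0 = 0
s16 (pos 16,17,18,19,20,21,22,23,24,25,26,27,28,29,30,31): 1⊕0⊕1⊕1⊕0⊕0⊕1⊕0⊕0⊕1⊕1⊕1⊕0⊕1⊕1⊕0 = 1
Syndrome s16…s1 = 10001 → error at position 17.
Flip position 17: 1111101101110101011001001110110 → 1111101101110101111001001110110
Read data bits from positions 3,5,6,7,9,10,11,12,13,14,15,17,18,19,20,21,22,23,24,25,26,27,28,29,30,31: 11010111010111001001110110

11010111010111001001110110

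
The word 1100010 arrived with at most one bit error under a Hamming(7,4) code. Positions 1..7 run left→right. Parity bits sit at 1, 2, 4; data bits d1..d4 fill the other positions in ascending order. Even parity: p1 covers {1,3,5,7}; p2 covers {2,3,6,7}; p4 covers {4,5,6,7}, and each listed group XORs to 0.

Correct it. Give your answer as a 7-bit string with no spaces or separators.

s1 (pos 1,3,5,7): 1⊕0⊕0⊕0 = 1
s2 (pos 2,3,6,7): 1⊕0⊕1⊕0 = 0
s4 (pos 4,5,6,7): 0⊕0⊕1⊕0 = 1
Syndrome s4…s1 = 101 → error at position 5.
Flip position 5: 1100010 → 1100110

1100110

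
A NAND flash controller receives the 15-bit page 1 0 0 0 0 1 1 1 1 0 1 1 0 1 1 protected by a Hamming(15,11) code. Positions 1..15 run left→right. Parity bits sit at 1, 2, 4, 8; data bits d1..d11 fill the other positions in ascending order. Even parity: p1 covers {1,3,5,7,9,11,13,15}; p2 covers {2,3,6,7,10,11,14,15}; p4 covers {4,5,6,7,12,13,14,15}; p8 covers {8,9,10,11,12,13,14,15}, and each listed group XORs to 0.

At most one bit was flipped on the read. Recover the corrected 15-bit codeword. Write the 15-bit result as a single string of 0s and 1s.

100001011011011

s1 (pos 1,3,5,7,9,11,13,15): 1⊕0⊕0⊕1⊕1⊕1⊕0⊕1 = 1
s2 (pos 2,3,6,7,10,11,14,15): 0⊕0⊕1⊕1⊕0⊕1⊕1⊕1 = 1
s4 (pos 4,5,6,7,12,13,14,15): 0⊕0⊕1⊕1⊕1⊕0⊕1⊕1 = 1
s8 (pos 8,9,10,11,12,13,14,15): 1⊕1⊕0⊕1⊕1⊕0⊕1⊕1 = 0
Syndrome s8…s1 = 0111 → error at position 7.
Flip position 7: 100001111011011 → 100001011011011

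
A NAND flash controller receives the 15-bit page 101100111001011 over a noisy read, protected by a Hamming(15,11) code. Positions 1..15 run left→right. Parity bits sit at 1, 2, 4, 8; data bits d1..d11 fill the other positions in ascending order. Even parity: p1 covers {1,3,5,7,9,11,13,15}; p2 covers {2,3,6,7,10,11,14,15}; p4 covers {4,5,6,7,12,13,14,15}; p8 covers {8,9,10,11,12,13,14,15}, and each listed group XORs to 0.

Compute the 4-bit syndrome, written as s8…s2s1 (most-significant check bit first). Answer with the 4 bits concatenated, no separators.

s1 (pos 1,3,5,7,9,11,13,15): 1⊕1⊕0⊕1⊕1⊕0⊕0⊕1 = 1
s2 (pos 2,3,6,7,10,11,14,15): 0⊕1⊕0⊕1⊕0⊕0⊕1⊕1 = 0
s4 (pos 4,5,6,7,12,13,14,15): 1⊕0⊕0⊕1⊕1⊕0⊕1⊕1 = 1
s8 (pos 8,9,10,11,12,13,14,15): 1⊕1⊕0⊕0⊕1⊕0⊕1⊕1 = 1
Syndrome s8…s1 = 1101 → error at position 13.

1101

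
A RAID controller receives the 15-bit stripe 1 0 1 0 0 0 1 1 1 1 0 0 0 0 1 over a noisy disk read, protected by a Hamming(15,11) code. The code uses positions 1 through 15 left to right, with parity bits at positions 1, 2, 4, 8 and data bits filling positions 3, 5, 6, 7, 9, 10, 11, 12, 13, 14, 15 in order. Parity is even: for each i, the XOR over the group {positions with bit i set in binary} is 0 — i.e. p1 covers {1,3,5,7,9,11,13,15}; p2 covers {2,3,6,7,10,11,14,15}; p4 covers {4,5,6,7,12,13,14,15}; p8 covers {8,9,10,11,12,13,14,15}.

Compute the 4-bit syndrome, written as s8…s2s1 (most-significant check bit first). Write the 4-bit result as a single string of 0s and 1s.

0001

s1 (pos 1,3,5,7,9,11,13,15): 1⊕1⊕0⊕1⊕1⊕0⊕0⊕1 = 1
s2 (pos 2,3,6,7,10,11,14,15): 0⊕1⊕0⊕1⊕1⊕0⊕0⊕1 = 0
s4 (pos 4,5,6,7,12,13,14,15): 0⊕0⊕0⊕1⊕0⊕0⊕0⊕1 = 0
s8 (pos 8,9,10,11,12,13,14,15): 1⊕1⊕1⊕0⊕0⊕0⊕0⊕1 = 0
Syndrome s8…s1 = 0001 → error at position 1.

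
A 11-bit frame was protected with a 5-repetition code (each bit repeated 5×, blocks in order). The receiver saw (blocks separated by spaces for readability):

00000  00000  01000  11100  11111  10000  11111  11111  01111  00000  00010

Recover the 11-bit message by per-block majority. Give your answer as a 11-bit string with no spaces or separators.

Block 1 (00000): 0 ones → 0
Block 2 (00000): 0 ones → 0
Block 3 (01000): 1 one → 0
Block 4 (11100): 3 ones → 1
Block 5 (11111): 5 ones → 1
Block 6 (10000): 1 one → 0
Block 7 (11111): 5 ones → 1
Block 8 (11111): 5 ones → 1
Block 9 (01111): 4 ones → 1
Block 10 (00000): 0 ones → 0
Block 11 (00010): 1 one → 0

00011011100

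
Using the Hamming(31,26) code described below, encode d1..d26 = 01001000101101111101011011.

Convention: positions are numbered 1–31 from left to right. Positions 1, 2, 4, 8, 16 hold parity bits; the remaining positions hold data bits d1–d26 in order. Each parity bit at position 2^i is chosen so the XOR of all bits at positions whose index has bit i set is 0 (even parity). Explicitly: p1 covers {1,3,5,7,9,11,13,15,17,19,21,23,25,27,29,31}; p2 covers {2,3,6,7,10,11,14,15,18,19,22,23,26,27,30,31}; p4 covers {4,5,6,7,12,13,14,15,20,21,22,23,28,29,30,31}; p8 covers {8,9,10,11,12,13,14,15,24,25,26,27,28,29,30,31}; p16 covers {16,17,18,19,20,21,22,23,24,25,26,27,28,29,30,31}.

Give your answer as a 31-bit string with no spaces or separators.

1100100010001011101111101011011

Place data at non-parity positions: p1 p2 0 p4 1 0 0 p8 1 0 0 0 1 0 1 p16 1 0 1 1 1 1 1 0 1 0 1 1 0 1 1
p1 (pos 1,3,5,7,9,11,13,15,17,19,21,23,25,27,29,31): XOR of data positions = 0⊕1⊕0⊕1⊕0⊕1⊕1⊕1⊕1⊕1⊕1⊕1⊕1⊕0⊕1 = 1
p2 (pos 2,3,6,7,10,11,14,15,18,19,22,23,26,27,30,31): XOR of data positions = 0⊕0⊕0⊕0⊕0⊕0⊕1⊕0⊕1⊕1⊕1⊕0⊕1⊕1⊕1 = 1
p4 (pos 4,5,6,7,12,13,14,15,20,21,22,23,28,29,30,31): XOR of data positions = 1⊕0⊕0⊕0⊕1⊕0⊕1⊕1⊕1⊕1⊕1⊕1⊕0⊕1⊕1 = 0
p8 (pos 8,9,10,11,12,13,14,15,24,25,26,27,28,29,30,31): XOR of data positions = 1⊕0⊕0⊕0⊕1⊕0⊕1⊕0⊕1⊕0⊕1⊕1⊕0⊕1⊕1 = 0
p16 (pos 16,17,18,19,20,21,22,23,24,25,26,27,28,29,30,31): XOR of data positions = 1⊕0⊕1⊕1⊕1⊕1⊕1⊕0⊕1⊕0⊕1⊕1⊕0⊕1⊕1 = 1
Codeword: 1100100010001011101111101011011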